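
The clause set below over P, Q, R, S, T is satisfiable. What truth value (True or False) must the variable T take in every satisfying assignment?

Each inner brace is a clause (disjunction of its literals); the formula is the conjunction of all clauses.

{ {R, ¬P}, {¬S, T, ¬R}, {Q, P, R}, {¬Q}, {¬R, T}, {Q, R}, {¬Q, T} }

Suppose T = False.
From the singleton clause (¬Q), Q = False.
From the singleton clause (¬R), R = False.
Now (R) is unsatisfied and unit — conflict.
So every satisfying assignment has T = True.

True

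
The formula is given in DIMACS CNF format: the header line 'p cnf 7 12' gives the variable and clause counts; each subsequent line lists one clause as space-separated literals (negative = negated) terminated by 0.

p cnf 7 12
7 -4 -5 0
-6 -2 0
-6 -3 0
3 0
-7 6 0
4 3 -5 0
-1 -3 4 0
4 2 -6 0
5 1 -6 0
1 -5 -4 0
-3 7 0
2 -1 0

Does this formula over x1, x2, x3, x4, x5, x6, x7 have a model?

(x3) alone gives x3 = True.
(¬x6) alone gives x6 = False.
(¬x7) alone gives x7 = False.
But (x7) is also a unit clause — contradiction.
No assignment satisfies every clause.

No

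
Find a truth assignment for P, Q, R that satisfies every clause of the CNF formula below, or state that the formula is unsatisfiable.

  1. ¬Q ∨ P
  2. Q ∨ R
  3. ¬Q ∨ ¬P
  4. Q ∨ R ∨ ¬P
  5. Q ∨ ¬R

UNSATISFIABLE

Suppose Q = False.
The clause (R) is unit, so R = True.
That conflicts with the unit clause (¬R).
So Q must be the other value — set Q = True.
The clause (P) is unit, so P = True.
That conflicts with the unit clause (¬P).
Neither Q = True nor Q = False works.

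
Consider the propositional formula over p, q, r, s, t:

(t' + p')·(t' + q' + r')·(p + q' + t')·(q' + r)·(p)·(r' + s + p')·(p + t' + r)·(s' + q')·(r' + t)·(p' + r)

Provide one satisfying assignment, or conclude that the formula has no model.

UNSATISFIABLE

The clause (p) is unit, so p = 1.
The clause (t') is unit, so t = 0.
The clause (r') is unit, so r = 0.
That conflicts with the unit clause (r).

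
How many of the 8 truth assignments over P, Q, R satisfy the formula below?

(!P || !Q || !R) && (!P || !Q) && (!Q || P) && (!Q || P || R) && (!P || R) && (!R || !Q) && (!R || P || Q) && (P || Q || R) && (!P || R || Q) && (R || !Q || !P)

1

There are 2^3 = 8 truth assignments over (P, Q, R).
Split on P. With P = true, the clauses containing P are satisfied and !P drops from the rest; 1 of the 2^2 = 4 assignments to the other variables satisfy what remains.
With P = false, by the same count on the reduced clause set, 0 assignments work.
(One model: P=T, Q=F, R=T.)
Total: 1 + 0 = 1.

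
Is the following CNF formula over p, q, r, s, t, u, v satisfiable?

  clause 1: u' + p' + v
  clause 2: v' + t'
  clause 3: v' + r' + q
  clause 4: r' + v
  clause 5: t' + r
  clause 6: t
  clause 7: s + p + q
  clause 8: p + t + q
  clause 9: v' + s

The clause (t) is unit, so t = 1.
The clause (v') is unit, so v = 0.
The clause (r') is unit, so r = 0.
Now (r) is unsatisfied and unit — conflict.
No assignment satisfies every clause.

Unsatisfiable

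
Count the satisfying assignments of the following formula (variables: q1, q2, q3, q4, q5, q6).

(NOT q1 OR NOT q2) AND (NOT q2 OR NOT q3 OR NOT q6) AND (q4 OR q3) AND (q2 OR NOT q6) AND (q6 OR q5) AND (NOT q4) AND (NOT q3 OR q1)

There are 2^6 = 64 truth assignments over (q1, q2, q3, q4, q5, q6).
Split on q2. With q2 = true, the clauses containing q2 are satisfied and NOT q2 drops from the rest; 0 of the 2^5 = 32 assignments to the other variables satisfy what remains.
With q2 = false, by the same count on the reduced clause set, 1 assignment works.
(One model: q1=T, q2=F, q3=T, q4=F, q5=T, q6=F.)
Total: 0 + 1 = 1.

1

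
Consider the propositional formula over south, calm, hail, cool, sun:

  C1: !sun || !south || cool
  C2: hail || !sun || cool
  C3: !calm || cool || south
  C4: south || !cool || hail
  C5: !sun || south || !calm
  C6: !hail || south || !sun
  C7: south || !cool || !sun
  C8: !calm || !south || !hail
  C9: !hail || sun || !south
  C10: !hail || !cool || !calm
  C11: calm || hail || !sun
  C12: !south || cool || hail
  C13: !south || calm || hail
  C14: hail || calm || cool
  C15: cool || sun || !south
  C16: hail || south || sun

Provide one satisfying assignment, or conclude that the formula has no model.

south ↦ true, calm ↦ true, hail ↦ false, cool ↦ true, sun ↦ true

Case sun = true:
Case south = true:
(cool) alone gives cool = true.
Case calm = true:
(!hail) alone gives hail = false.
This assignment satisfies each clause.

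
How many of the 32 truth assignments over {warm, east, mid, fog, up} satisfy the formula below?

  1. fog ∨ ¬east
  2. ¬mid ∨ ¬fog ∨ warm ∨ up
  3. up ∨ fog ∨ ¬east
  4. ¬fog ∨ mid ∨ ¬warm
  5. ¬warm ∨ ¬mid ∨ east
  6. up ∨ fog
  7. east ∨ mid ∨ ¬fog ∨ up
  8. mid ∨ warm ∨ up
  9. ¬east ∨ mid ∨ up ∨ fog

There are 2^5 = 32 truth assignments over (warm, east, mid, fog, up).
Split on fog. With fog = True, the clauses containing fog are satisfied and ¬fog drops from the rest; 6 of the 2^4 = 16 assignments to the other variables satisfy what remains.
With fog = False, by the same count on the reduced clause set, 3 assignments work.
(One model: warm=F, east=F, mid=F, fog=F, up=T.)
Total: 6 + 3 = 9.

9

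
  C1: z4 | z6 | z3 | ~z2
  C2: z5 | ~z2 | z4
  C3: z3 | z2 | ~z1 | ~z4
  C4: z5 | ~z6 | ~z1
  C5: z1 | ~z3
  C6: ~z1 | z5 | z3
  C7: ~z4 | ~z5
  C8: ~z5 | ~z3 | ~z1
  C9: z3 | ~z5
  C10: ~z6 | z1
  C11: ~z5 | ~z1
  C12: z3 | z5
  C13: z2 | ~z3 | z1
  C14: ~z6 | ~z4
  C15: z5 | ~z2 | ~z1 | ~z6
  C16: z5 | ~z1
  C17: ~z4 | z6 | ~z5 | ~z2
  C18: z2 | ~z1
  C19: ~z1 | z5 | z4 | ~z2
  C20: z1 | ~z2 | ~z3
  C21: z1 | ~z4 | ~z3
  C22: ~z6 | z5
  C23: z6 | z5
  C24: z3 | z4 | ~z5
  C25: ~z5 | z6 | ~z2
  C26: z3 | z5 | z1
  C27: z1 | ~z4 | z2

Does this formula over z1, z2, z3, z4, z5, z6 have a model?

Case z1 = 1:
The clause (~z5) is unit, so z5 = 0.
That conflicts with the unit clause (z5).
Backtrack on z1: now try z1 = 0.
The clause (~z3) is unit, so z3 = 0.
The clause (~z5) is unit, so z5 = 0.
That conflicts with the unit clause (z5).
Neither z1 = 1 nor z1 = 0 works.
No assignment satisfies every clause.

No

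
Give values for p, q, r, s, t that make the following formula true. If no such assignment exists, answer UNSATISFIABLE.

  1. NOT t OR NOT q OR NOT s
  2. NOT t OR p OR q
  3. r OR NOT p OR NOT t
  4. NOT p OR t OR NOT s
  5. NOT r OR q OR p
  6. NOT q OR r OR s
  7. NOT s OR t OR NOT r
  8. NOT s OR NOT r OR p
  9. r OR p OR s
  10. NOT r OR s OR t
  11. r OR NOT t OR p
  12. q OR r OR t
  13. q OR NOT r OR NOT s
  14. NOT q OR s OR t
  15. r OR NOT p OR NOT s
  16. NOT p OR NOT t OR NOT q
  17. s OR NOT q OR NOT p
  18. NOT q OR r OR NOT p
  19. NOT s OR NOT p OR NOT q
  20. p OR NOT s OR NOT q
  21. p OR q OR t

Case t = true:
Case q = true:
The clause (NOT s) is unit, so s = false.
The clause (r) is unit, so r = true.
The clause (NOT p) is unit, so p = false.
Every clause now holds.

p=false, q=true, r=true, s=false, t=true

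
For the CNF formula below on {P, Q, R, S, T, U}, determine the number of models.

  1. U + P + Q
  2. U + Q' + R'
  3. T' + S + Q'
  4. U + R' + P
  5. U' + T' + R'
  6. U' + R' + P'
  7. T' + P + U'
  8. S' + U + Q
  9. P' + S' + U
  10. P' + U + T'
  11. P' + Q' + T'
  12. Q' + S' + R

16

There are 2^6 = 64 truth assignments over (P, Q, R, S, T, U).
Split on R. With R = 1, the clauses containing R are satisfied and R' drops from the rest; 5 of the 2^5 = 32 assignments to the other variables satisfy what remains.
With R = 0, by the same count on the reduced clause set, 11 assignments work.
(One model: P=F, Q=F, R=F, S=F, T=F, U=T.)
Total: 5 + 11 = 16.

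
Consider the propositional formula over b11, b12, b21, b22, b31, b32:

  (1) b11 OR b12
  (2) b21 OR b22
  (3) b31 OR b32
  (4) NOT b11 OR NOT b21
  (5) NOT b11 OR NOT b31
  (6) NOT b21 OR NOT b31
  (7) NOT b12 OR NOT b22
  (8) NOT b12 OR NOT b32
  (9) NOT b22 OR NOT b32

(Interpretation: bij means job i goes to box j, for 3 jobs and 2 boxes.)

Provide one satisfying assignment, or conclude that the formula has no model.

Try b11 = true.
Unit clause (NOT b21) forces b21 = false.
Unit clause (b22) forces b22 = true.
Unit clause (NOT b31) forces b31 = false.
Unit clause (b32) forces b32 = true.
Now (NOT b32) is unsatisfied and unit — conflict.
That branch fails; take b11 = false instead.
Unit clause (b12) forces b12 = true.
Unit clause (NOT b22) forces b22 = false.
Unit clause (b21) forces b21 = true.
Unit clause (NOT b31) forces b31 = false.
Unit clause (b32) forces b32 = true.
Now (NOT b32) is unsatisfied and unit — conflict.
Neither b11 = true nor b11 = false works.

UNSATISFIABLE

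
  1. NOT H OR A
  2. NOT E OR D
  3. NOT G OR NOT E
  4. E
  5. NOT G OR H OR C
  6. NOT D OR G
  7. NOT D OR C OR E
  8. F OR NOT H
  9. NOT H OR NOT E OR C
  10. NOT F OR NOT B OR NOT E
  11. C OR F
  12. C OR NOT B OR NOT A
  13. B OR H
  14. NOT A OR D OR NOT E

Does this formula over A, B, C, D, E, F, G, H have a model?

No, unsatisfiable

The clause (E) is unit, so E = true.
The clause (D) is unit, so D = true.
The clause (NOT G) is unit, so G = false.
Now (G) is unsatisfied and unit — conflict.
No assignment satisfies every clause.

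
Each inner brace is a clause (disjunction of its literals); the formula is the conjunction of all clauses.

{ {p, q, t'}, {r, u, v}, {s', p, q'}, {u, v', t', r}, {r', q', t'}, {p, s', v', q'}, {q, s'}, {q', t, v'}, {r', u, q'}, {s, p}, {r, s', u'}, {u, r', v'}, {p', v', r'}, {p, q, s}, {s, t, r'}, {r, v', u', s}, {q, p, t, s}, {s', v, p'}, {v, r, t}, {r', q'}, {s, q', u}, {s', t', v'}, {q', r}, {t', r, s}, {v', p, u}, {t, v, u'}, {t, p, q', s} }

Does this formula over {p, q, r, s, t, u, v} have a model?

Case q = 0:
Unit clause (s') forces s = 0.
Unit clause (p) forces p = 1.
Case v = 1:
Unit clause (r') forces r = 0.
Unit clause (u') forces u = 0.
Unit clause (t') forces t = 0.
All clauses are satisfied.
A satisfying assignment: p=1, q=0, r=0, s=0, t=0, u=0, v=1.

Yes, satisfiable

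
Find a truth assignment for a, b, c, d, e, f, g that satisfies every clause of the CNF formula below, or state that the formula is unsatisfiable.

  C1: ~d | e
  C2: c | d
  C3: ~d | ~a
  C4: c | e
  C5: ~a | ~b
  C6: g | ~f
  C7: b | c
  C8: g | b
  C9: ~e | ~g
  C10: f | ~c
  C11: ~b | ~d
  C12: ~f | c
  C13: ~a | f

a: 0, b: 0, c: 1, d: 0, e: 0, f: 1, g: 1

Case d = 0:
The clause (c) is unit, so c = 1.
The clause (f) is unit, so f = 1.
The clause (g) is unit, so g = 1.
The clause (~e) is unit, so e = 0.
Case a = 0:
Every clause is now satisfied; b is unconstrained.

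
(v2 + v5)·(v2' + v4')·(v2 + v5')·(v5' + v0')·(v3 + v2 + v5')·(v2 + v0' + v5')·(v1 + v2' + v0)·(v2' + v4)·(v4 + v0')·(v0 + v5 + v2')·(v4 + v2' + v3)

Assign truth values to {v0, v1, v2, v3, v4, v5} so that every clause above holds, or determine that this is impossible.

UNSATISFIABLE

Suppose v2 = 1.
The clause (v4') is unit, so v4 = 0.
That conflicts with the unit clause (v4).
Undo v2 and try v2 = 0.
The clause (v5) is unit, so v5 = 1.
That conflicts with the unit clause (v5').
Either choice for v2 ends in contradiction.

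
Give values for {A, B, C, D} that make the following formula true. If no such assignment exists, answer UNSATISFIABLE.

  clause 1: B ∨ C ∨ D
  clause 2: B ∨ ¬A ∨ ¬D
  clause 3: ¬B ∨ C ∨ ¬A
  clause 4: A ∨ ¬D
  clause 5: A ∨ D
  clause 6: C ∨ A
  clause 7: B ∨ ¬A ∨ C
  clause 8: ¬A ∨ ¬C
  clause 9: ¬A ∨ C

UNSATISFIABLE

Suppose A = True.
Unit clause (¬C) forces C = False.
That conflicts with the unit clause (C).
Backtrack on A: now try A = False.
Unit clause (¬D) forces D = False.
That conflicts with the unit clause (D).
Both values of A lead to a conflict.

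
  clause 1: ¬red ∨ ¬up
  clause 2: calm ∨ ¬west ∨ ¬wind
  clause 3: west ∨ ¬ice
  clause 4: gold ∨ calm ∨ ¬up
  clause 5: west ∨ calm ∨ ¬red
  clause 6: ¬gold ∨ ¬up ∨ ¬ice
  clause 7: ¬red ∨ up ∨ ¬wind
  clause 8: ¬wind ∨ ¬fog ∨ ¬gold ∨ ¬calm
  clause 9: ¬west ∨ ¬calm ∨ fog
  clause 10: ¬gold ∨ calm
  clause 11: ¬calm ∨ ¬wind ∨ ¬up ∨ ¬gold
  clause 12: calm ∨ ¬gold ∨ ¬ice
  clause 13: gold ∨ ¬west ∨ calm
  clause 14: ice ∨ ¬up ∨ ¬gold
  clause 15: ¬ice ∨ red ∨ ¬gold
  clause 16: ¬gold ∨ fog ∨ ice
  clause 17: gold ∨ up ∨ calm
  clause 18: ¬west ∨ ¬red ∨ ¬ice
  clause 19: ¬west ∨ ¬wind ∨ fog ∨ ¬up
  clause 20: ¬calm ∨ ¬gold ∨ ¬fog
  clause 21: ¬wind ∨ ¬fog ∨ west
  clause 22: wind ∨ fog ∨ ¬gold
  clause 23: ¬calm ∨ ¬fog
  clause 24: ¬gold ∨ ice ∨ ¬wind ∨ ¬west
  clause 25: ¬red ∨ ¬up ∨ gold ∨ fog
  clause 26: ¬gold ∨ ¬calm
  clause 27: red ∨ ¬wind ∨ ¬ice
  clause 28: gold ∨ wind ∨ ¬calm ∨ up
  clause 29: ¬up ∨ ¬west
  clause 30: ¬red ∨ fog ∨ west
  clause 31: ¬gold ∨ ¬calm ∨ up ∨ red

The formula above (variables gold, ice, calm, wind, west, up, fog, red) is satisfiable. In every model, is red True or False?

Suppose red = True.
Unit clause (¬up) forces up = False.
Unit clause (¬wind) forces wind = False.
Case west = True:
Unit clause (¬ice) forces ice = False.
Case calm = False:
Unit clause (¬gold) forces gold = False.
But (gold) is also a unit clause — contradiction.
So calm must be the other value — set calm = True.
Unit clause (fog) forces fog = True.
But (¬fog) is also a unit clause — contradiction.
Neither calm = True nor calm = False works.
So west must be the other value — set west = False.
Unit clause (¬ice) forces ice = False.
Unit clause (calm) forces calm = True.
Unit clause (¬fog) forces fog = False.
But (fog) is also a unit clause — contradiction.
Neither west = True nor west = False works.
So every satisfying assignment has red = False.

False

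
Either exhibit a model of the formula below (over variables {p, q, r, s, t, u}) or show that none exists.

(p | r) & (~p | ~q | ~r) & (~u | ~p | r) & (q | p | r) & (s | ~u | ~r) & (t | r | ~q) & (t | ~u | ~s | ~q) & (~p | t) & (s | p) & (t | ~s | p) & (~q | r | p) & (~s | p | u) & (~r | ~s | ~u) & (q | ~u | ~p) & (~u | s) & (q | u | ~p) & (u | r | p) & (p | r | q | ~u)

p: 1,  q: 1,  r: 0,  s: 1,  t: 1,  u: 0

Case p = 1:
The clause (t) is unit, so t = 1.
Case q = 1:
The clause (~r) is unit, so r = 0.
The clause (~u) is unit, so u = 0.
All clauses hold; s can take either value.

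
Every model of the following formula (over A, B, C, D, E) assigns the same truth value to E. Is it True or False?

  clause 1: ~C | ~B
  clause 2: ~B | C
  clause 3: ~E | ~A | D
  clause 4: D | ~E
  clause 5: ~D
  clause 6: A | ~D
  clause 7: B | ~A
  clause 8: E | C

Suppose E = 1.
(D) alone gives D = 1.
Now (~D) is unsatisfied and unit — conflict.
So every satisfying assignment has E = False.

False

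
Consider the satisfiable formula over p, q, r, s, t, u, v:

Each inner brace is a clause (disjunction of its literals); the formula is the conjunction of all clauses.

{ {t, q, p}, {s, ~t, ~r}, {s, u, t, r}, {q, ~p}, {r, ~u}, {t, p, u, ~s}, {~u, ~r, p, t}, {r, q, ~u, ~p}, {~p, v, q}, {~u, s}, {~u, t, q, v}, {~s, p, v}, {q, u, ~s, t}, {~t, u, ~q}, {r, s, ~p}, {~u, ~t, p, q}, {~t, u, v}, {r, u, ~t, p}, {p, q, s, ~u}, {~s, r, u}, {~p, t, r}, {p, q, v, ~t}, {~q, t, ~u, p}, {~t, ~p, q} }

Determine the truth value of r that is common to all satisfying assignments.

Suppose r = 0.
The clause (~u) is unit, so u = 0.
The clause (~s) is unit, so s = 0.
The clause (t) is unit, so t = 1.
The clause (~q) is unit, so q = 0.
The clause (~p) is unit, so p = 0.
But (p) is also a unit clause — contradiction.
So every satisfying assignment has r = True.

True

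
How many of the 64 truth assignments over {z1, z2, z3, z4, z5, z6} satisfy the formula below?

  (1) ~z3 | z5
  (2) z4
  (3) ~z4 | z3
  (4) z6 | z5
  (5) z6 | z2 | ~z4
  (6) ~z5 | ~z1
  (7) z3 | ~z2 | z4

There are 2^6 = 64 truth assignments over (z1, z2, z3, z4, z5, z6).
Split on z5. With z5 = 1, the clauses containing z5 are satisfied and ~z5 drops from the rest; 3 of the 2^5 = 32 assignments to the other variables satisfy what remains.
With z5 = 0, by the same count on the reduced clause set, 0 assignments work.
Total: 3 + 0 = 3.

3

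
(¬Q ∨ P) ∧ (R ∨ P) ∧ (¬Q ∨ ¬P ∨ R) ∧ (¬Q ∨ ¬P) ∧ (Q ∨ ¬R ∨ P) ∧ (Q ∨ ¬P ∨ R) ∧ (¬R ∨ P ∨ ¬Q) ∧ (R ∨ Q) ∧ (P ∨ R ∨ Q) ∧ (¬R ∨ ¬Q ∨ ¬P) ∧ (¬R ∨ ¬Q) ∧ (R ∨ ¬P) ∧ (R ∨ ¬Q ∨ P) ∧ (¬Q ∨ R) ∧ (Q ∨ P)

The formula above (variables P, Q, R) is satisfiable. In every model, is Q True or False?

False

Suppose Q = True.
The clause (P) is unit, so P = True.
But (¬P) is also a unit clause — contradiction.
So every satisfying assignment has Q = False.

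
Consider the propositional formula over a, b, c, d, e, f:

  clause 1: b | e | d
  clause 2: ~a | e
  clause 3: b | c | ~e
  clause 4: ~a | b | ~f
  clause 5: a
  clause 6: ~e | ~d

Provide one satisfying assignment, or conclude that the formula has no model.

a ↦ 1,  b ↦ 1,  c ↦ 0,  d ↦ 0,  e ↦ 1,  f ↦ 0

The clause (a) is unit, so a = 1.
The clause (e) is unit, so e = 1.
The clause (~d) is unit, so d = 0.
Try b = 1.
No clause remains; c, f are free.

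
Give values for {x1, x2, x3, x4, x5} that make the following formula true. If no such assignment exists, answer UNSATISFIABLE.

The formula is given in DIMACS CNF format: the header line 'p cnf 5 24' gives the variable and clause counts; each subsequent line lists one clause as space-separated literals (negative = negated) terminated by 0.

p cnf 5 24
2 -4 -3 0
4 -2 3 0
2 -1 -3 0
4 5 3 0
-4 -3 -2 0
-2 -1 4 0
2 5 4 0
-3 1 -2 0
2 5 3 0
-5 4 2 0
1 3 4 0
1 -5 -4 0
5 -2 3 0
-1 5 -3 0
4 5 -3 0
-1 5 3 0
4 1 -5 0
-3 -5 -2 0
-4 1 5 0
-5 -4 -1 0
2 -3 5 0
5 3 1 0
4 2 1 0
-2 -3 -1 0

Branch on x2: set x2 = True.
Branch on x4: set x4 = True.
Unit clause (¬x3) forces x3 = False.
Unit clause (x5) forces x5 = True.
Unit clause (x1) forces x1 = True.
That conflicts with the unit clause (¬x1).
So x4 must be the other value — set x4 = False.
Unit clause (x3) forces x3 = True.
Unit clause (¬x1) forces x1 = False.
That conflicts with the unit clause (x1).
Neither x4 = True nor x4 = False works.
So x2 must be the other value — set x2 = False.
Branch on x4: set x4 = False.
Unit clause (x5) forces x5 = True.
That conflicts with the unit clause (¬x5).
So x4 must be the other value — set x4 = True.
Unit clause (¬x3) forces x3 = False.
Unit clause (x5) forces x5 = True.
Unit clause (x1) forces x1 = True.
That conflicts with the unit clause (¬x1).
Neither x4 = True nor x4 = False works.
Neither x2 = True nor x2 = False works.

UNSATISFIABLE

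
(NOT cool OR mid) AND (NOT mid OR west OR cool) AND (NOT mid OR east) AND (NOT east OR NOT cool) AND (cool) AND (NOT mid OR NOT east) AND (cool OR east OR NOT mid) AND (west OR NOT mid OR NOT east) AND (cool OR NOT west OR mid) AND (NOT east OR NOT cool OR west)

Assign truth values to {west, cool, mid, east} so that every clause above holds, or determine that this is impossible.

From the singleton clause (cool), cool = true.
From the singleton clause (mid), mid = true.
From the singleton clause (east), east = true.
But (NOT east) is also a unit clause — contradiction.

UNSATISFIABLE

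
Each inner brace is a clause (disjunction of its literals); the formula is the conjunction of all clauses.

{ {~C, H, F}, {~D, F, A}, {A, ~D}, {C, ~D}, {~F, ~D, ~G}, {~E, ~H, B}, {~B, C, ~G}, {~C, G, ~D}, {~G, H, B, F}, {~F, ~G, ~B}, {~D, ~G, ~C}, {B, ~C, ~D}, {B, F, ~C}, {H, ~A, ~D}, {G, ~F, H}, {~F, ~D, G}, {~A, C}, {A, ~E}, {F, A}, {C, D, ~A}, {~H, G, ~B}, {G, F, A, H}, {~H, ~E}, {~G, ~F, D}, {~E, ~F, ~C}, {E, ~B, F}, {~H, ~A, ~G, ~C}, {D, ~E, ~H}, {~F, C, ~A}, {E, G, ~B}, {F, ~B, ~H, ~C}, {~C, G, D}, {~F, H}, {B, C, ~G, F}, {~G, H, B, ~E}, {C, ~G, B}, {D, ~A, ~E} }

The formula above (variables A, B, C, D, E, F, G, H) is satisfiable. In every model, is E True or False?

Suppose E = 1.
From the singleton clause (A), A = 1.
From the singleton clause (C), C = 1.
From the singleton clause (~H), H = 0.
From the singleton clause (F), F = 1.
But (~F) is also a unit clause — contradiction.
So every satisfying assignment has E = False.

False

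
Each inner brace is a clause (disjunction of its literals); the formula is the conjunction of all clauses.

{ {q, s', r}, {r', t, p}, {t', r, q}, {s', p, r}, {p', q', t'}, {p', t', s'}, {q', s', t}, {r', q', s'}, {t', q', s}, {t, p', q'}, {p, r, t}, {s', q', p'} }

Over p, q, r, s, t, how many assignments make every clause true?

6

There are 2^5 = 32 truth assignments over (p, q, r, s, t).
Split on q. With q = 1, the clauses containing q are satisfied and q' drops from the rest; 0 of the 2^4 = 16 assignments to the other variables satisfy what remains.
With q = 0, by the same count on the reduced clause set, 6 assignments work.
Total: 0 + 6 = 6.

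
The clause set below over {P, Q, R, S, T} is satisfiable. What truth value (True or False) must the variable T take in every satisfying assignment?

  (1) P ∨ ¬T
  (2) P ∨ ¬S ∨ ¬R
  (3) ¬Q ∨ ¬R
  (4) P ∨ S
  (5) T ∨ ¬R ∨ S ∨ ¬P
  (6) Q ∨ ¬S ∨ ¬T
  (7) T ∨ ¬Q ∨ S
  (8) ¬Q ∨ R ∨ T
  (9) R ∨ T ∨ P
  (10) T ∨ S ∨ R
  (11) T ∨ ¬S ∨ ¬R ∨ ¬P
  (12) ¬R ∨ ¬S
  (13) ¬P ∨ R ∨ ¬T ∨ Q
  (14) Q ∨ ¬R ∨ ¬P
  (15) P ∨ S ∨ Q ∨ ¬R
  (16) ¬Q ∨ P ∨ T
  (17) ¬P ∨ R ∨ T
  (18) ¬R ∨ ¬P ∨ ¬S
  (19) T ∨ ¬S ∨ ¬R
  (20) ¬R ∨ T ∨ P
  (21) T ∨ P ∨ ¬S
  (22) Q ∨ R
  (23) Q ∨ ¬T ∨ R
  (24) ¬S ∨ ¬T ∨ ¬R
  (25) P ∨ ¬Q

Suppose T = False.
Branch on Q: set Q = False.
(R) alone gives R = True.
(¬S) alone gives S = False.
(P) alone gives P = True.
But (¬P) is also a unit clause — contradiction.
That branch fails; take Q = True instead.
(¬R) alone gives R = False.
But (R) is also a unit clause — contradiction.
Neither Q = True nor Q = False works.
So every satisfying assignment has T = True.

True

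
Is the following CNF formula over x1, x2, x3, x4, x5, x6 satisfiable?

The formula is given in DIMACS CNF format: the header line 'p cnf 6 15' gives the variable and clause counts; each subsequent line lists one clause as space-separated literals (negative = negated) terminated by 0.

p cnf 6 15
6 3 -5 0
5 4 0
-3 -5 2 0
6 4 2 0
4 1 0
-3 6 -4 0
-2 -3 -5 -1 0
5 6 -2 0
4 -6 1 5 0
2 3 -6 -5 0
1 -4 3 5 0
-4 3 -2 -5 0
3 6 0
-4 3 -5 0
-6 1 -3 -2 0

Yes

Suppose x5 = False.
The clause (x4) is unit, so x4 = True.
Suppose x3 = True.
The clause (x6) is unit, so x6 = True.
Suppose x1 = True.
Every clause is now satisfied; x2 is unconstrained.
A satisfying assignment: x1: True; x2: False; x3: True; x4: True; x5: False; x6: True.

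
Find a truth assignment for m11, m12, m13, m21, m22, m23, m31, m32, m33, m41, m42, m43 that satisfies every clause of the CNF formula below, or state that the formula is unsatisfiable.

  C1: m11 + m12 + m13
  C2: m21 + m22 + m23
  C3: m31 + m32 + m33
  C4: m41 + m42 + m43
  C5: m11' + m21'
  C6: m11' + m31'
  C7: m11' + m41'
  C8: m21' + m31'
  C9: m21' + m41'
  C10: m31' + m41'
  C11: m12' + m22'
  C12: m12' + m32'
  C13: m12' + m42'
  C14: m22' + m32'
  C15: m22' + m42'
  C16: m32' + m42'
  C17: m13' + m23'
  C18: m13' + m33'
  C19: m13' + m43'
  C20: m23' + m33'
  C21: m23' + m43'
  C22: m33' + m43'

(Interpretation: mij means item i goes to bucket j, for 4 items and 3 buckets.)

Suppose m11 = 0.
Suppose m12 = 1.
Unit clause (m22') forces m22 = 0.
Unit clause (m32') forces m32 = 0.
Unit clause (m42') forces m42 = 0.
Suppose m21 = 1.
Unit clause (m31') forces m31 = 0.
Unit clause (m33) forces m33 = 1.
Unit clause (m41') forces m41 = 0.
Unit clause (m43) forces m43 = 1.
That conflicts with the unit clause (m43').
Undo m21 and try m21 = 0.
Unit clause (m23) forces m23 = 1.
Unit clause (m13') forces m13 = 0.
Unit clause (m33') forces m33 = 0.
Unit clause (m31) forces m31 = 1.
Unit clause (m41') forces m41 = 0.
Unit clause (m43) forces m43 = 1.
That conflicts with the unit clause (m43').
Neither m21 = 1 nor m21 = 0 works.
Undo m12 and try m12 = 0.
Unit clause (m13) forces m13 = 1.
Unit clause (m23') forces m23 = 0.
Unit clause (m33') forces m33 = 0.
Unit clause (m43') forces m43 = 0.
Suppose m21 = 1.
Unit clause (m31') forces m31 = 0.
Unit clause (m32) forces m32 = 1.
Unit clause (m41') forces m41 = 0.
Unit clause (m42) forces m42 = 1.
That conflicts with the unit clause (m42').
Undo m21 and try m21 = 0.
Unit clause (m22) forces m22 = 1.
Unit clause (m32') forces m32 = 0.
Unit clause (m31) forces m31 = 1.
Unit clause (m41') forces m41 = 0.
Unit clause (m42) forces m42 = 1.
That conflicts with the unit clause (m42').
Neither m21 = 1 nor m21 = 0 works.
Neither m12 = 1 nor m12 = 0 works.
Undo m11 and try m11 = 1.
Unit clause (m21') forces m21 = 0.
Unit clause (m31') forces m31 = 0.
Unit clause (m41') forces m41 = 0.
Suppose m22 = 1.
Unit clause (m12') forces m12 = 0.
Unit clause (m32') forces m32 = 0.
Unit clause (m33) forces m33 = 1.
Unit clause (m42') forces m42 = 0.
Unit clause (m43) forces m43 = 1.
That conflicts with the unit clause (m43').
Undo m22 and try m22 = 0.
Unit clause (m23) forces m23 = 1.
Unit clause (m13') forces m13 = 0.
Unit clause (m33') forces m33 = 0.
Unit clause (m32) forces m32 = 1.
Unit clause (m12') forces m12 = 0.
Unit clause (m42') forces m42 = 0.
Unit clause (m43) forces m43 = 1.
That conflicts with the unit clause (m43').
Neither m22 = 1 nor m22 = 0 works.
Neither m11 = 1 nor m11 = 0 works.

UNSATISFIABLE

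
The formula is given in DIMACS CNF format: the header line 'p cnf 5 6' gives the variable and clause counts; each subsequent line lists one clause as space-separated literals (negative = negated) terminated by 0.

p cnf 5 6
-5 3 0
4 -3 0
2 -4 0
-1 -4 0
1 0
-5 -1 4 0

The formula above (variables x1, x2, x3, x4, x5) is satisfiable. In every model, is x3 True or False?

False

Suppose x3 = True.
The clause (x4) is unit, so x4 = True.
The clause (x2) is unit, so x2 = True.
The clause (¬x1) is unit, so x1 = False.
But (x1) is also a unit clause — contradiction.
So every satisfying assignment has x3 = False.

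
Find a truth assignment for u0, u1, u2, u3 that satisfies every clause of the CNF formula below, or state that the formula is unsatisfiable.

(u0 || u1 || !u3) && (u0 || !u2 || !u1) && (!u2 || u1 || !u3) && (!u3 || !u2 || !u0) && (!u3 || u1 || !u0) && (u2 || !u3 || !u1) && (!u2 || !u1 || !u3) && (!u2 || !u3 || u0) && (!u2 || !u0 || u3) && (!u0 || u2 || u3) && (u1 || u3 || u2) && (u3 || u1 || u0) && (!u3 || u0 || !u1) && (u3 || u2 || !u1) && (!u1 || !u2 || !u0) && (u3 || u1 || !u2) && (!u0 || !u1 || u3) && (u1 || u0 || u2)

UNSATISFIABLE

Case u0 = true:
Case u3 = false:
From the singleton clause (!u2), u2 = false.
That conflicts with the unit clause (u2).
So u3 must be the other value — set u3 = true.
From the singleton clause (!u2), u2 = false.
From the singleton clause (u1), u1 = true.
That conflicts with the unit clause (!u1).
Either choice for u3 ends in contradiction.
So u0 must be the other value — set u0 = false.
Case u1 = true:
From the singleton clause (!u2), u2 = false.
From the singleton clause (!u3), u3 = false.
That conflicts with the unit clause (u3).
So u1 must be the other value — set u1 = false.
From the singleton clause (!u3), u3 = false.
That conflicts with the unit clause (u3).
Either choice for u1 ends in contradiction.
Either choice for u0 ends in contradiction.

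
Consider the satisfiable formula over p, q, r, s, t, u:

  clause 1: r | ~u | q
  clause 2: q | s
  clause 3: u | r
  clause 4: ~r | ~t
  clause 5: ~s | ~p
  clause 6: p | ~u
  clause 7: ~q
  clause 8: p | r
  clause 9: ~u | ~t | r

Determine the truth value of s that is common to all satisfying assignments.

True

Suppose s = 0.
From the singleton clause (q), q = 1.
Now (~q) is unsatisfied and unit — conflict.
So every satisfying assignment has s = True.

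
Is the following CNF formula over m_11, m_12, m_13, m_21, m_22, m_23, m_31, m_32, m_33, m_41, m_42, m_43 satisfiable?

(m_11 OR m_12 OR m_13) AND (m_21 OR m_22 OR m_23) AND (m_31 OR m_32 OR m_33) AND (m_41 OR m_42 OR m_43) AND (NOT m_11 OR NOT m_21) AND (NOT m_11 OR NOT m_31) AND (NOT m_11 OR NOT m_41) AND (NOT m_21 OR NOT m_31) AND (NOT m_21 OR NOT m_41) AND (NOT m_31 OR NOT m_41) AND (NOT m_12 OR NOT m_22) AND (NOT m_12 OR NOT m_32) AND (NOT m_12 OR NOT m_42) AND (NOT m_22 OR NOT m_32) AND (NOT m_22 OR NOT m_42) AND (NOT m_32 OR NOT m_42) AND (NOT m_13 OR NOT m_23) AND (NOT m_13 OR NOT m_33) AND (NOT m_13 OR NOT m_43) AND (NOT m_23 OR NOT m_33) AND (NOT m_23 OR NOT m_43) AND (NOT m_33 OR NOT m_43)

Try m_11 = false.
Try m_12 = true.
From the singleton clause (NOT m_22), m_22 = false.
From the singleton clause (NOT m_32), m_32 = false.
From the singleton clause (NOT m_42), m_42 = false.
Try m_21 = true.
From the singleton clause (NOT m_31), m_31 = false.
From the singleton clause (m_33), m_33 = true.
From the singleton clause (NOT m_41), m_41 = false.
From the singleton clause (m_43), m_43 = true.
Now (NOT m_43) is unsatisfied and unit — conflict.
That branch fails; take m_21 = false instead.
From the singleton clause (m_23), m_23 = true.
From the singleton clause (NOT m_13), m_13 = false.
From the singleton clause (NOT m_33), m_33 = false.
From the singleton clause (m_31), m_31 = true.
From the singleton clause (NOT m_41), m_41 = false.
From the singleton clause (m_43), m_43 = true.
Now (NOT m_43) is unsatisfied and unit — conflict.
Both values of m_21 lead to a conflict.
That branch fails; take m_12 = false instead.
From the singleton clause (m_13), m_13 = true.
From the singleton clause (NOT m_23), m_23 = false.
From the singleton clause (NOT m_33), m_33 = false.
From the singleton clause (NOT m_43), m_43 = false.
Try m_21 = true.
From the singleton clause (NOT m_31), m_31 = false.
From the singleton clause (m_32), m_32 = true.
From the singleton clause (NOT m_41), m_41 = false.
From the singleton clause (m_42), m_42 = true.
Now (NOT m_42) is unsatisfied and unit — conflict.
That branch fails; take m_21 = false instead.
From the singleton clause (m_22), m_22 = true.
From the singleton clause (NOT m_32), m_32 = false.
From the singleton clause (m_31), m_31 = true.
From the singleton clause (NOT m_41), m_41 = false.
From the singleton clause (m_42), m_42 = true.
Now (NOT m_42) is unsatisfied and unit — conflict.
Both values of m_21 lead to a conflict.
Both values of m_12 lead to a conflict.
That branch fails; take m_11 = true instead.
From the singleton clause (NOT m_21), m_21 = false.
From the singleton clause (NOT m_31), m_31 = false.
From the singleton clause (NOT m_41), m_41 = false.
Try m_22 = true.
From the singleton clause (NOT m_12), m_12 = false.
From the singleton clause (NOT m_32), m_32 = false.
From the singleton clause (m_33), m_33 = true.
From the singleton clause (NOT m_42), m_42 = false.
From the singleton clause (m_43), m_43 = true.
Now (NOT m_43) is unsatisfied and unit — conflict.
That branch fails; take m_22 = false instead.
From the singleton clause (m_23), m_23 = true.
From the singleton clause (NOT m_13), m_13 = false.
From the singleton clause (NOT m_33), m_33 = false.
From the singleton clause (m_32), m_32 = true.
From the singleton clause (NOT m_12), m_12 = false.
From the singleton clause (NOT m_42), m_42 = false.
From the singleton clause (m_43), m_43 = true.
Now (NOT m_43) is unsatisfied and unit — conflict.
Both values of m_22 lead to a conflict.
Both values of m_11 lead to a conflict.
No assignment satisfies every clause.

Unsatisfiable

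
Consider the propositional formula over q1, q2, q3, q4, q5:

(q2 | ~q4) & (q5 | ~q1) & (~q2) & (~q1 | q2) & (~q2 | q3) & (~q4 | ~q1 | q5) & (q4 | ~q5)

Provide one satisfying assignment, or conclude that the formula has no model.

The clause (~q2) is unit, so q2 = 0.
The clause (~q4) is unit, so q4 = 0.
The clause (~q1) is unit, so q1 = 0.
The clause (~q5) is unit, so q5 = 0.
All clauses hold; q3 can take either value.

q1: 0; q2: 0; q3: 1; q4: 0; q5: 0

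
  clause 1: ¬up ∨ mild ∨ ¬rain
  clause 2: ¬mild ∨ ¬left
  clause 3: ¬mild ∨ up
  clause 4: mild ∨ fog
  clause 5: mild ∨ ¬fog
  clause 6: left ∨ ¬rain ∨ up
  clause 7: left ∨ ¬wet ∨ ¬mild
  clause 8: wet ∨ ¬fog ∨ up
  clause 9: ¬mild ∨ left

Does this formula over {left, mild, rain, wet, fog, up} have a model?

Branch on mild: set mild = False.
Unit clause (fog) forces fog = True.
Now (¬fog) is unsatisfied and unit — conflict.
So mild must be the other value — set mild = True.
Unit clause (¬left) forces left = False.
Now (left) is unsatisfied and unit — conflict.
Either choice for mild ends in contradiction.
No assignment satisfies every clause.

Unsatisfiable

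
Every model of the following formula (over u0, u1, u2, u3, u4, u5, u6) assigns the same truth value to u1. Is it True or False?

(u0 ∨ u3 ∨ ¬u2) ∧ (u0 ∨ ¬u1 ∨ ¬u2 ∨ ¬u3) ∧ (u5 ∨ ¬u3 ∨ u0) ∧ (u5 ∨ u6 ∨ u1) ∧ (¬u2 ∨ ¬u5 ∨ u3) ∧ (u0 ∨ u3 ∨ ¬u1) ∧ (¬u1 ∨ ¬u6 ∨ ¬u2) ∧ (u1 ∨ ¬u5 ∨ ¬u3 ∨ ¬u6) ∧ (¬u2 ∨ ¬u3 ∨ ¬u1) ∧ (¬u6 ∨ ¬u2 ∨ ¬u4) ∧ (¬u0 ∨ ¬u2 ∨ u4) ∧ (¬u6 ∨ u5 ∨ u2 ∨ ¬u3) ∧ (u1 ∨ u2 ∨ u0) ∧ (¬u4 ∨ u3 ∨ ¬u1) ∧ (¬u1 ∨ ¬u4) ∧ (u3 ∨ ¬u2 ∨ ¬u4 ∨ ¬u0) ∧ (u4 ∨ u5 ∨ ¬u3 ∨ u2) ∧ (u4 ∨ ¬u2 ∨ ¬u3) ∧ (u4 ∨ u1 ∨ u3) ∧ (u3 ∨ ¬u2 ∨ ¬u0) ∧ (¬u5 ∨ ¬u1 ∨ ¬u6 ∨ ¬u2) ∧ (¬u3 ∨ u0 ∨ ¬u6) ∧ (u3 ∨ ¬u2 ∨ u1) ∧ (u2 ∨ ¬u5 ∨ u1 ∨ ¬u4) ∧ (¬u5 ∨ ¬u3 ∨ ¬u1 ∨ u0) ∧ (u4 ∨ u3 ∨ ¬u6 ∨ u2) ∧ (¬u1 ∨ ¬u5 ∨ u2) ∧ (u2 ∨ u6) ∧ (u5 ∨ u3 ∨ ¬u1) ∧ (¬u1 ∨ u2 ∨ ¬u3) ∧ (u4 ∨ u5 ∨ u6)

False

Suppose u1 = True.
From the singleton clause (¬u4), u4 = False.
Branch on u0: set u0 = True.
From the singleton clause (¬u2), u2 = False.
From the singleton clause (¬u5), u5 = False.
From the singleton clause (¬u3), u3 = False.
That conflicts with the unit clause (u3).
So u0 must be the other value — set u0 = False.
From the singleton clause (u3), u3 = True.
From the singleton clause (¬u2), u2 = False.
That conflicts with the unit clause (u2).
Either choice for u0 ends in contradiction.
So every satisfying assignment has u1 = False.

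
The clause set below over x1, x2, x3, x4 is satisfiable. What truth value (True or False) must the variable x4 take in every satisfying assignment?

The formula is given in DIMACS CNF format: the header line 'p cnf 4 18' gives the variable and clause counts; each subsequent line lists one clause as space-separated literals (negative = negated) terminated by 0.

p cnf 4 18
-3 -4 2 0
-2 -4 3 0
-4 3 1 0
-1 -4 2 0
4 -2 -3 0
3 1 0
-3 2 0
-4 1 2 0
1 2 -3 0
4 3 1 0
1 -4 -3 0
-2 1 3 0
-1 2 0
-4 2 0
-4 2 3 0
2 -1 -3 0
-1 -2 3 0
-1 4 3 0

Suppose x4 = False.
Suppose x2 = False.
From the singleton clause (¬x3), x3 = False.
From the singleton clause (x1), x1 = True.
That conflicts with the unit clause (¬x1).
So x2 must be the other value — set x2 = True.
From the singleton clause (¬x3), x3 = False.
From the singleton clause (x1), x1 = True.
That conflicts with the unit clause (¬x1).
Both values of x2 lead to a conflict.
So every satisfying assignment has x4 = True.

True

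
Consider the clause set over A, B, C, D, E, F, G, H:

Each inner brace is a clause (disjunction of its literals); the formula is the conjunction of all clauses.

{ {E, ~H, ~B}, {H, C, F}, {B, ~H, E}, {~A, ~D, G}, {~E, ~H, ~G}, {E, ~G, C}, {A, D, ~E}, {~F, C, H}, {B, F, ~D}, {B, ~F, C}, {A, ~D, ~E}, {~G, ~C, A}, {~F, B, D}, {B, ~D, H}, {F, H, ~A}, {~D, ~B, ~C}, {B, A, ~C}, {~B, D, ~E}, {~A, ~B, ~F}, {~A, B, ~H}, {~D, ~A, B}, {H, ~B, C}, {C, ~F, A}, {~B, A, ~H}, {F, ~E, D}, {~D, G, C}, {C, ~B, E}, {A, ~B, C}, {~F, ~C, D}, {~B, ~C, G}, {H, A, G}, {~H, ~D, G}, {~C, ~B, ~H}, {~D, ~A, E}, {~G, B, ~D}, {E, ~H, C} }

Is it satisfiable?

Suppose E = 1.
Suppose H = 0.
Suppose C = 1.
Suppose A = 1.
The clause (F) is unit, so F = 1.
The clause (~B) is unit, so B = 0.
The clause (D) is unit, so D = 1.
That conflicts with the unit clause (~D).
Backtrack on A: now try A = 0.
The clause (D) is unit, so D = 1.
That conflicts with the unit clause (~D).
Both values of A lead to a conflict.
Backtrack on C: now try C = 0.
The clause (F) is unit, so F = 1.
That conflicts with the unit clause (~F).
Both values of C lead to a conflict.
Backtrack on H: now try H = 1.
The clause (~G) is unit, so G = 0.
The clause (~D) is unit, so D = 0.
The clause (A) is unit, so A = 1.
The clause (~B) is unit, so B = 0.
That conflicts with the unit clause (B).
Both values of H lead to a conflict.
Backtrack on E: now try E = 0.
Suppose H = 0.
Suppose C = 1.
Suppose G = 0.
The clause (~B) is unit, so B = 0.
The clause (~D) is unit, so D = 0.
The clause (~F) is unit, so F = 0.
The clause (~A) is unit, so A = 0.
That conflicts with the unit clause (A).
Backtrack on G: now try G = 1.
The clause (A) is unit, so A = 1.
The clause (F) is unit, so F = 1.
The clause (~B) is unit, so B = 0.
The clause (D) is unit, so D = 1.
That conflicts with the unit clause (~D).
Both values of G lead to a conflict.
Backtrack on C: now try C = 0.
The clause (F) is unit, so F = 1.
That conflicts with the unit clause (~F).
Both values of C lead to a conflict.
Backtrack on H: now try H = 1.
The clause (~B) is unit, so B = 0.
That conflicts with the unit clause (B).
Both values of H lead to a conflict.
Both values of E lead to a conflict.
No assignment satisfies every clause.

No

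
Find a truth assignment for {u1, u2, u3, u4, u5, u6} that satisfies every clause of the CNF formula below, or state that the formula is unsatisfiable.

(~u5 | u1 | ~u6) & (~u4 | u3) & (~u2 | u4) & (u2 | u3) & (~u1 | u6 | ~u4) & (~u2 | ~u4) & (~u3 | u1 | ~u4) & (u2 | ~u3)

UNSATISFIABLE

Suppose u4 = 0.
The clause (~u2) is unit, so u2 = 0.
The clause (u3) is unit, so u3 = 1.
But (~u3) is also a unit clause — contradiction.
That branch fails; take u4 = 1 instead.
The clause (u3) is unit, so u3 = 1.
The clause (~u2) is unit, so u2 = 0.
But (u2) is also a unit clause — contradiction.
Either choice for u4 ends in contradiction.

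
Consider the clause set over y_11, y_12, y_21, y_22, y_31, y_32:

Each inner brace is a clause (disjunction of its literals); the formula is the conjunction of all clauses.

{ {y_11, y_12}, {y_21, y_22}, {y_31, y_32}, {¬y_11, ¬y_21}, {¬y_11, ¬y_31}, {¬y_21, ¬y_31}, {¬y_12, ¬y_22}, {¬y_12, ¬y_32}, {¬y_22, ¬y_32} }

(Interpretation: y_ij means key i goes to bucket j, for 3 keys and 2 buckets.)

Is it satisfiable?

Suppose y_11 = True.
The clause (¬y_21) is unit, so y_21 = False.
The clause (y_22) is unit, so y_22 = True.
The clause (¬y_31) is unit, so y_31 = False.
The clause (y_32) is unit, so y_32 = True.
Now (¬y_32) is unsatisfied and unit — conflict.
That branch fails; take y_11 = False instead.
The clause (y_12) is unit, so y_12 = True.
The clause (¬y_22) is unit, so y_22 = False.
The clause (y_21) is unit, so y_21 = True.
The clause (¬y_31) is unit, so y_31 = False.
The clause (y_32) is unit, so y_32 = True.
Now (¬y_32) is unsatisfied and unit — conflict.
Neither y_11 = True nor y_11 = False works.
No assignment satisfies every clause.

No, unsatisfiable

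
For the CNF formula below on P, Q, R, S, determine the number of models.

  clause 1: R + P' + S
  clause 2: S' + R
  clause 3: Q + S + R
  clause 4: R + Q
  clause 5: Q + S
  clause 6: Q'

2

There are 2^4 = 16 truth assignments over (P, Q, R, S).
Check each against the 6 clauses (columns in the order P, Q, R, S):
  F F F F  ✗ fails (Q + S + R)
  F F F T  ✗ fails (S' + R)
  F F T F  ✗ fails (Q + S)
  F F T T  ✓ satisfies all
  F T F F  ✗ fails (Q')
  F T F T  ✗ fails (S' + R)
  F T T F  ✗ fails (Q')
  F T T T  ✗ fails (Q')
  T F F F  ✗ fails (R + P' + S)
  T F F T  ✗ fails (S' + R)
  T F T F  ✗ fails (Q + S)
  T F T T  ✓ satisfies all
  T T F F  ✗ fails (R + P' + S)
  T T F T  ✗ fails (S' + R)
  T T T F  ✗ fails (Q')
  T T T T  ✗ fails (Q')
2 of the 16 rows are models.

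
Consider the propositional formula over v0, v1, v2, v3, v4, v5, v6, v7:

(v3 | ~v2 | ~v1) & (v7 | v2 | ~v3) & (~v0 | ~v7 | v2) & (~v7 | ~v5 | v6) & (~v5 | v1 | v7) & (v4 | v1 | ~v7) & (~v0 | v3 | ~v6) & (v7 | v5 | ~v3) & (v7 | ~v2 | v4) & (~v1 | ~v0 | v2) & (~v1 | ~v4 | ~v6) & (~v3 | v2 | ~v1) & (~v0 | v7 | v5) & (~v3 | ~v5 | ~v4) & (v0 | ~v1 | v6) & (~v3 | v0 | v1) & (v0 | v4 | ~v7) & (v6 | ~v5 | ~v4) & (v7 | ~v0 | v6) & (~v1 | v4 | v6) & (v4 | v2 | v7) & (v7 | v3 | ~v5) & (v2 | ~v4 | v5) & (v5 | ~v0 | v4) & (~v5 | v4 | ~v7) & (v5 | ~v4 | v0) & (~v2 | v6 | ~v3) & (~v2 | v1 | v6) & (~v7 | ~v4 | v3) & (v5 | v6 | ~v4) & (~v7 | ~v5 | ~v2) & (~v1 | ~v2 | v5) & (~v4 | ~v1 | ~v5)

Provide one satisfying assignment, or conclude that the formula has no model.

v0: 1; v1: 0; v2: 1; v3: 1; v4: 1; v5: 0; v6: 1; v7: 1

Try v3 = 1.
Try v7 = 1.
Try v0 = 1.
(v2) alone gives v2 = 1.
(v6) alone gives v6 = 1.
(~v5) alone gives v5 = 0.
(v4) alone gives v4 = 1.
(~v1) alone gives v1 = 0.
All clauses are satisfied.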